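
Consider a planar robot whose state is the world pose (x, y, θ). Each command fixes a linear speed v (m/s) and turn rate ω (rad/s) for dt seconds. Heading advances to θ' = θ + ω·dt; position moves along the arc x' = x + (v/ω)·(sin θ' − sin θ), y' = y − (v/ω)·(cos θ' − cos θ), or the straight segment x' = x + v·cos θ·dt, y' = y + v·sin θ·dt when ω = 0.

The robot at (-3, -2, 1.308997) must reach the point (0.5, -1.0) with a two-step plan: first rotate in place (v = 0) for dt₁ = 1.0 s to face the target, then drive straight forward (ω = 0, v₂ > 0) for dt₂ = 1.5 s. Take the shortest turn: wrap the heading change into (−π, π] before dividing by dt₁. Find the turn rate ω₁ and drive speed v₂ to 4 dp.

heading to target = atan2(-1−-2, 0.5−-3) = 0.2783
Δθ = wrap(0.2783 − 1.3090) = -1.0307; ω₁ = Δθ/dt₁ = -1.0307
distance = √((0.5−-3)² + (-1−-2)²) = 3.6401; v₂ = distance/dt₂ = 2.4267

ω₁ = -1.0307, v₂ = 2.4267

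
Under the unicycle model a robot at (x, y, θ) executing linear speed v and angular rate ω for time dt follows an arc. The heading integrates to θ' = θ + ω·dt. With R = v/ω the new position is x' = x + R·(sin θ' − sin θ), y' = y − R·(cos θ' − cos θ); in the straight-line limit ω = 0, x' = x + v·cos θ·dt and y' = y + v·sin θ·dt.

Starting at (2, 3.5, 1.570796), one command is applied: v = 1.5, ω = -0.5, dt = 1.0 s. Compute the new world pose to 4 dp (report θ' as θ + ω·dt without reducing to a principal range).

(2.3673, 4.9383, 1.0708)

θ' = 1.5708 + -0.5·1.0 = 1.0708
R = v/ω = 1.5/-0.5 = -3.0000
x' = 2 + -3.0000·(sin 1.0708 − sin 1.5708) = 2.3673
y' = 3.5 − -3.0000·(cos 1.0708 − cos 1.5708) = 4.9383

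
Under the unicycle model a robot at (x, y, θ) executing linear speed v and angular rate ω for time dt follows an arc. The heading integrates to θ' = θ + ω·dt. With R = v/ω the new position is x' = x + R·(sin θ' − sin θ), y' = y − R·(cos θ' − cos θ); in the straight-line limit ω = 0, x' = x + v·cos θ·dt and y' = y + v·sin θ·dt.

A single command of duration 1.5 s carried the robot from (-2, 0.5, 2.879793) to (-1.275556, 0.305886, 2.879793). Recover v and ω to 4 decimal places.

Δθ = 2.879793 − 2.879793 = 0.000000
ω = Δθ/dt = 0.000000/1.5 = 0.0000
ω = 0 → v = (Δx·cos θ + Δy·sin θ)/dt = -0.5000

v = -0.5000, ω = 0.0000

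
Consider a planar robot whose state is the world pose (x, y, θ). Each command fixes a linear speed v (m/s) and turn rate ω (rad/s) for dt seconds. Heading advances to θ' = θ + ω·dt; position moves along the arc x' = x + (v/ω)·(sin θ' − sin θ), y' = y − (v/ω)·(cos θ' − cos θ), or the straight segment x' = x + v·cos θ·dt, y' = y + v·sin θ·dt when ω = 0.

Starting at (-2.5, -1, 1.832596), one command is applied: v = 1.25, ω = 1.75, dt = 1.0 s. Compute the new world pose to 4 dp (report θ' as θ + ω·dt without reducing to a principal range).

θ' = 1.8326 + 1.75·1.0 = 3.5826
R = v/ω = 1.25/1.75 = 0.7143
x' = -2.5 + 0.7143·(sin 3.5826 − sin 1.8326) = -3.4948
y' = -1 − 0.7143·(cos 3.5826 − cos 1.8326) = -0.5389

(-3.4948, -0.5389, 3.5826)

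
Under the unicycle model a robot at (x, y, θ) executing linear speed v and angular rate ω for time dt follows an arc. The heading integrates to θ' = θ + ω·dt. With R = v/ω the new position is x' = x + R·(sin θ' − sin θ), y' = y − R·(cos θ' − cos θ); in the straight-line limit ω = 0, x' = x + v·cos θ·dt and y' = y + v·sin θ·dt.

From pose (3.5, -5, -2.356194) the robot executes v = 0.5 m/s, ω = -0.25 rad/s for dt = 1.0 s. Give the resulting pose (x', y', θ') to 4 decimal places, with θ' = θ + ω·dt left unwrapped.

θ' = -2.3562 + -0.25·1.0 = -2.6062
R = v/ω = 0.5/-0.25 = -2.0000
x' = 3.5 + -2.0000·(sin -2.6062 − sin -2.3562) = 3.1062
y' = -5 − -2.0000·(cos -2.6062 − cos -2.3562) = -5.3059

(3.1062, -5.3059, -2.6062)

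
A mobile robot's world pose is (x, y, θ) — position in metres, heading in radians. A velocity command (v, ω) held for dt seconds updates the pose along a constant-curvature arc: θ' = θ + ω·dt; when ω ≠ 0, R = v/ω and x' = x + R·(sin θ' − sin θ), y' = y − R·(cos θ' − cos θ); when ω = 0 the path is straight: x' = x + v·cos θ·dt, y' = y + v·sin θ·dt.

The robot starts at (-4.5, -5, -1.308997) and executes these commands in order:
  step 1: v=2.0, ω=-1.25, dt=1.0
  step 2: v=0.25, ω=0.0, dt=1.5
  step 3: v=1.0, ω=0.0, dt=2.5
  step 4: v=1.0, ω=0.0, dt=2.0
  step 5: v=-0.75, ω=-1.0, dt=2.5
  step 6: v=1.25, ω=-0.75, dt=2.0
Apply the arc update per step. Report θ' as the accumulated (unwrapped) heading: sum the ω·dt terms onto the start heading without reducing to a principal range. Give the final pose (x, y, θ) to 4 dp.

step 1: θ'=-2.5590 (R=-1.6000) → pose (-5.1652, -6.7502, -2.5590)
step 2: θ'=-2.5590 (straight) → pose (-5.4783, -6.9565, -2.5590)
step 3: θ'=-2.5590 (straight) → pose (-7.5659, -8.3320, -2.5590)
step 4: θ'=-2.5590 (straight) → pose (-9.2360, -9.4324, -2.5590)
step 5: θ'=-5.0590 (R=0.7500) → pose (-8.1179, -10.3134, -5.0590)
step 6: θ'=-6.5590 (R=-1.6667) → pose (-6.0965, -9.2759, -6.5590)

(-6.0965, -9.2759, -6.5590)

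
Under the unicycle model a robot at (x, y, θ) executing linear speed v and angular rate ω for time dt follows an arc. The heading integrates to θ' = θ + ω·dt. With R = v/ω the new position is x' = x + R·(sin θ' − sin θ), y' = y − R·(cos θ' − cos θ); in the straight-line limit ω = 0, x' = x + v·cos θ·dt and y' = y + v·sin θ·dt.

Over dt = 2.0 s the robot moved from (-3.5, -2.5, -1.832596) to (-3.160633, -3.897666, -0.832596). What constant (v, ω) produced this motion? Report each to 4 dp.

Δθ = -0.832596 − -1.832596 = 1.000000
ω = Δθ/dt = 1.000000/2.0 = 0.5000
R = −Δy/(cos θ' − cos θ) = 1.5000
v = R·ω = 1.5000·0.5000 = 0.7500

v = 0.7500, ω = 0.5000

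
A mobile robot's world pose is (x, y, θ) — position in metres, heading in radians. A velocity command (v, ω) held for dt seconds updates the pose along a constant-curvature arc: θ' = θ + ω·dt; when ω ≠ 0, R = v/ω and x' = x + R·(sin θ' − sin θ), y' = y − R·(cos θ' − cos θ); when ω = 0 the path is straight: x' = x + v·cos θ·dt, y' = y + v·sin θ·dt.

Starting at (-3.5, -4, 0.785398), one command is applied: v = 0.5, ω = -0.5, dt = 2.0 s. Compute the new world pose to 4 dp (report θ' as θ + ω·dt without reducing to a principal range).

(-2.5799, -3.7300, -0.2146)

θ' = 0.7854 + -0.5·2.0 = -0.2146
R = v/ω = 0.5/-0.5 = -1.0000
x' = -3.5 + -1.0000·(sin -0.2146 − sin 0.7854) = -2.5799
y' = -4 − -1.0000·(cos -0.2146 − cos 0.7854) = -3.7300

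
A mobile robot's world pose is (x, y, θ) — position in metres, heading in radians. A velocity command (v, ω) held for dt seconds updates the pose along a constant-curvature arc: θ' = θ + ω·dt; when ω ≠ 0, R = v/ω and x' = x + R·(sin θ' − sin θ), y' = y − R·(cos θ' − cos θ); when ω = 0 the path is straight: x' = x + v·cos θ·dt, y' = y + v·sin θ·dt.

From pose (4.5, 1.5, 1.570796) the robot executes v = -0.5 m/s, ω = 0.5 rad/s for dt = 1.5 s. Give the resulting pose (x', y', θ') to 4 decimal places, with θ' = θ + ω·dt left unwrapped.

(4.7683, 0.8184, 2.3208)

θ' = 1.5708 + 0.5·1.5 = 2.3208
R = v/ω = -0.5/0.5 = -1.0000
x' = 4.5 + -1.0000·(sin 2.3208 − sin 1.5708) = 4.7683
y' = 1.5 − -1.0000·(cos 2.3208 − cos 1.5708) = 0.8184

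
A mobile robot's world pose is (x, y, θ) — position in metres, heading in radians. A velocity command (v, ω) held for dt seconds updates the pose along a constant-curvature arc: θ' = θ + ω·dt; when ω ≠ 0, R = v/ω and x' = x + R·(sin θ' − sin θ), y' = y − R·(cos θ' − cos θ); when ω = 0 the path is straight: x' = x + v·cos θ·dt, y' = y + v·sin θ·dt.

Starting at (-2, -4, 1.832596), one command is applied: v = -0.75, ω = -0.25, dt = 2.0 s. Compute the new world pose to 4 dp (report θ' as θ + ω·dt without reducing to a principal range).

(-1.9825, -5.4843, 1.3326)

θ' = 1.8326 + -0.25·2.0 = 1.3326
R = v/ω = -0.75/-0.25 = 3.0000
x' = -2 + 3.0000·(sin 1.3326 − sin 1.8326) = -1.9825
y' = -4 − 3.0000·(cos 1.3326 − cos 1.8326) = -5.4843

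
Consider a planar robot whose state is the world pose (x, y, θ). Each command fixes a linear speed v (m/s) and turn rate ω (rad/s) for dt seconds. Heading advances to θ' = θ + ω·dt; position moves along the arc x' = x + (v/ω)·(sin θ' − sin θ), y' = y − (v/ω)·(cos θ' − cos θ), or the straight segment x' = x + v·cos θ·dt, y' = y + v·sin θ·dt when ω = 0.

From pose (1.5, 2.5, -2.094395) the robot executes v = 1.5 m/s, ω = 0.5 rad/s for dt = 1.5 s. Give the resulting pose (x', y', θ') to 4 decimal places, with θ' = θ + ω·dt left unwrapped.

(1.1746, 0.3266, -1.3444)

θ' = -2.0944 + 0.5·1.5 = -1.3444
R = v/ω = 1.5/0.5 = 3.0000
x' = 1.5 + 3.0000·(sin -1.3444 − sin -2.0944) = 1.1746
y' = 2.5 − 3.0000·(cos -1.3444 − cos -2.0944) = 0.3266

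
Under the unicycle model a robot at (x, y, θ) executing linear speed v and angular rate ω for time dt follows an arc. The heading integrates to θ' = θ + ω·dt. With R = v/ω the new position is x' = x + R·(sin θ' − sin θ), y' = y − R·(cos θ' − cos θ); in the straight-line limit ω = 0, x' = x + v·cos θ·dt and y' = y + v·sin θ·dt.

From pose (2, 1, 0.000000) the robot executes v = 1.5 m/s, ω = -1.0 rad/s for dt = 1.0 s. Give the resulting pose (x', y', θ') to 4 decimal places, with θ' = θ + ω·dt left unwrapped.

(3.2622, 0.3105, -1.0000)

θ' = 0.0000 + -1.0·1.0 = -1.0000
R = v/ω = 1.5/-1.0 = -1.5000
x' = 2 + -1.5000·(sin -1.0000 − sin 0.0000) = 3.2622
y' = 1 − -1.5000·(cos -1.0000 − cos 0.0000) = 0.3105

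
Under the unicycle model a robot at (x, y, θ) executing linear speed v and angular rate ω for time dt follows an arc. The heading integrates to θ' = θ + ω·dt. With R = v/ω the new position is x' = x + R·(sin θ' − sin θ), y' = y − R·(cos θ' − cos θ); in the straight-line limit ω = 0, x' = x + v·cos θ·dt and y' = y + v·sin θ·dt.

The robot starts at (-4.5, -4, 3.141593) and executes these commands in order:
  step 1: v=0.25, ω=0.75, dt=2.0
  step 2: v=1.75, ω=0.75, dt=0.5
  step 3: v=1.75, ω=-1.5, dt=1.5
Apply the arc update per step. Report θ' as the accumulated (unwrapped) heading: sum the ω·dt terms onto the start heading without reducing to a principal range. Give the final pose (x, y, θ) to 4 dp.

(-6.2716, -6.6088, 2.7666)

step 1: θ'=4.6416 (R=0.3333) → pose (-4.8325, -4.3098, 4.6416)
step 2: θ'=5.0166 (R=2.3333) → pose (-4.7312, -5.1737, 5.0166)
step 3: θ'=2.7666 (R=-1.1667) → pose (-6.2716, -6.6088, 2.7666)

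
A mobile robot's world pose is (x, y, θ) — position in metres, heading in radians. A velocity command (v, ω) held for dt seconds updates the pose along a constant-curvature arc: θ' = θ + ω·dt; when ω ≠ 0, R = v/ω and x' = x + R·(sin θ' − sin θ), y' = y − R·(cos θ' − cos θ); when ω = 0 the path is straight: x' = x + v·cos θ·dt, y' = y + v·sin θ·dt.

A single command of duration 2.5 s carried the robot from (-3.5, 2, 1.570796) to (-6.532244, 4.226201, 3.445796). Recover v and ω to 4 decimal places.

Δθ = 3.445796 − 1.570796 = 1.875000
ω = Δθ/dt = 1.875000/2.5 = 0.7500
R = Δx/(sin θ' − sin θ) = 2.3333
v = R·ω = 2.3333·0.7500 = 1.7500

v = 1.7500, ω = 0.7500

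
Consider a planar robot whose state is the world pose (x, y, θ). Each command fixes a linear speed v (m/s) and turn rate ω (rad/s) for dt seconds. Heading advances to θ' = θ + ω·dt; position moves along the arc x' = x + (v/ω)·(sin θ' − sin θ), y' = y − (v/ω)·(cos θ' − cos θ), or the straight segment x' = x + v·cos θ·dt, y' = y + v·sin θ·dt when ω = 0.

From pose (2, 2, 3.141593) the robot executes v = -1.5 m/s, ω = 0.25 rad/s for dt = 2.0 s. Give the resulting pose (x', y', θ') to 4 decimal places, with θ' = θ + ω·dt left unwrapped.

(4.8766, 2.7345, 3.6416)

θ' = 3.1416 + 0.25·2.0 = 3.6416
R = v/ω = -1.5/0.25 = -6.0000
x' = 2 + -6.0000·(sin 3.6416 − sin 3.1416) = 4.8766
y' = 2 − -6.0000·(cos 3.6416 − cos 3.1416) = 2.7345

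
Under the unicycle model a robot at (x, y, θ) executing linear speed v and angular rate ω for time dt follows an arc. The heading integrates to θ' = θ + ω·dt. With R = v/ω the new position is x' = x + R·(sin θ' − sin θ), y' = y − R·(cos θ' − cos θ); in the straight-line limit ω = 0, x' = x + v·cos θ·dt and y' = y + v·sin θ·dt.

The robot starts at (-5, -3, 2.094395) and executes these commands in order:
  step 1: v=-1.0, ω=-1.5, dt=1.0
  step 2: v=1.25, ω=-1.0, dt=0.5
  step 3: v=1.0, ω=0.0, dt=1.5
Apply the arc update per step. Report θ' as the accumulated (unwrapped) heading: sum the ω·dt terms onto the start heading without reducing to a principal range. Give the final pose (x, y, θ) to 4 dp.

step 1: θ'=0.5944 (R=0.6667) → pose (-5.2040, -3.8857, 0.5944)
step 2: θ'=0.0944 (R=-1.2500) → pose (-4.6218, -3.6768, 0.0944)
step 3: θ'=0.0944 (straight) → pose (-3.1285, -3.5355, 0.0944)

(-3.1285, -3.5355, 0.0944)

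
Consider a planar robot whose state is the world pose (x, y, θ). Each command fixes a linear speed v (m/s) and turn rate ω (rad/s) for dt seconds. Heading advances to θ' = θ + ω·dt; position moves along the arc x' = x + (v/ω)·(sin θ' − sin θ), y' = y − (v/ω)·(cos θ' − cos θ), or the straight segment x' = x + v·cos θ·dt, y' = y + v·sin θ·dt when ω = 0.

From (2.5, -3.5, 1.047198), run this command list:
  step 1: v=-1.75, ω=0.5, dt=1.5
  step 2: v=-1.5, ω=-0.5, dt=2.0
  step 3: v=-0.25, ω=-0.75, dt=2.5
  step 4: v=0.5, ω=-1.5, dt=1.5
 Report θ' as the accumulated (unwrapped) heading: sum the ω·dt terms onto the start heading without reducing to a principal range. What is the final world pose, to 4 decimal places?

(0.4557, -9.2154, -3.3278)

step 1: θ'=1.7972 (R=-3.5000) → pose (2.1204, -6.0357, 1.7972)
step 2: θ'=0.7972 (R=3.0000) → pose (1.3432, -8.8052, 0.7972)
step 3: θ'=-1.0778 (R=0.3333) → pose (0.8111, -8.7301, -1.0778)
step 4: θ'=-3.3278 (R=-0.3333) → pose (0.4557, -9.2154, -3.3278)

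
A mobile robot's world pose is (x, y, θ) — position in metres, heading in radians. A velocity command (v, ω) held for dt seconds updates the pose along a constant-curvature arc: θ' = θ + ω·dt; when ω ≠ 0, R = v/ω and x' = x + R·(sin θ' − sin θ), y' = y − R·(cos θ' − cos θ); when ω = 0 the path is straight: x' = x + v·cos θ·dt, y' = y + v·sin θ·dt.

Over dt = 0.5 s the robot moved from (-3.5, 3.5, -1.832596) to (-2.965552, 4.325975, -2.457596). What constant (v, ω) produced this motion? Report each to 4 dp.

Δθ = -2.457596 − -1.832596 = -0.625000
ω = Δθ/dt = -0.625000/0.5 = -1.2500
R = −Δy/(cos θ' − cos θ) = 1.6000
v = R·ω = 1.6000·-1.2500 = -2.0000

v = -2.0000, ω = -1.2500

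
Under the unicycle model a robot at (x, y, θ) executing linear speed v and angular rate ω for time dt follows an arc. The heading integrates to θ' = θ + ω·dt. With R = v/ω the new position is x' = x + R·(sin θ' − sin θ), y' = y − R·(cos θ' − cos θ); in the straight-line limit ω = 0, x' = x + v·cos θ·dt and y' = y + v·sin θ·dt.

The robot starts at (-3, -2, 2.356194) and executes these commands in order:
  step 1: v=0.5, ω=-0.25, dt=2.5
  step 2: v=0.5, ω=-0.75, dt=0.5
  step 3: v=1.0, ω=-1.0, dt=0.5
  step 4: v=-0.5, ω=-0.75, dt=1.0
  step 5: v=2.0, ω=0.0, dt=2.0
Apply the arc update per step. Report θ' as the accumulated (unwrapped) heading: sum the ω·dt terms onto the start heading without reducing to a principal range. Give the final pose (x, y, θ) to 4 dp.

(0.2129, -0.0165, 0.1062)

step 1: θ'=1.7312 (R=-2.0000) → pose (-3.5601, -0.9052, 1.7312)
step 2: θ'=1.3562 (R=-0.6667) → pose (-3.5534, -0.6568, 1.3562)
step 3: θ'=0.8562 (R=-1.0000) → pose (-3.3317, -0.2144, 0.8562)
step 4: θ'=0.1062 (R=0.6667) → pose (-3.7646, -0.4404, 0.1062)
step 5: θ'=0.1062 (straight) → pose (0.2129, -0.0165, 0.1062)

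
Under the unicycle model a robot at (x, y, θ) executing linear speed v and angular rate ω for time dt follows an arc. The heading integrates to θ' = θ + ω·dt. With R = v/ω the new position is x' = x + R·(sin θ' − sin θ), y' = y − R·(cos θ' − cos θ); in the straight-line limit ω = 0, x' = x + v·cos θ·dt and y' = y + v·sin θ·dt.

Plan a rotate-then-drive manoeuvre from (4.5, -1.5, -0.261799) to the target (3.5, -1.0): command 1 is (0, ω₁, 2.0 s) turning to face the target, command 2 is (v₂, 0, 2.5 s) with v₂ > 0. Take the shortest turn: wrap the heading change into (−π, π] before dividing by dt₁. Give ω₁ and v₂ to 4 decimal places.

heading to target = atan2(-1−-1.5, 3.5−4.5) = 2.6779
Δθ = wrap(2.6779 − -0.2618) = 2.9397; ω₁ = Δθ/dt₁ = 1.4699
distance = √((3.5−4.5)² + (-1−-1.5)²) = 1.1180; v₂ = distance/dt₂ = 0.4472

ω₁ = 1.4699, v₂ = 0.4472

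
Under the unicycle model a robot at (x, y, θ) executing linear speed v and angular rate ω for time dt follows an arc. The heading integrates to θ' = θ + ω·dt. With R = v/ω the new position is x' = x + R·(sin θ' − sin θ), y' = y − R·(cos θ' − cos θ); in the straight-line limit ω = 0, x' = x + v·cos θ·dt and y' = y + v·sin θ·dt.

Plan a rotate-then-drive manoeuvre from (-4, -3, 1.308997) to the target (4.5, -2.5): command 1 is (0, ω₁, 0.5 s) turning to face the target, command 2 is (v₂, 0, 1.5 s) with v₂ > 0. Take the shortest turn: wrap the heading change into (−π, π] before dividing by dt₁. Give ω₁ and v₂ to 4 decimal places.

heading to target = atan2(-2.5−-3, 4.5−-4) = 0.0588
Δθ = wrap(0.0588 − 1.3090) = -1.2502; ω₁ = Δθ/dt₁ = -2.5005
distance = √((4.5−-4)² + (-2.5−-3)²) = 8.5147; v₂ = distance/dt₂ = 5.6765

ω₁ = -2.5005, v₂ = 5.6765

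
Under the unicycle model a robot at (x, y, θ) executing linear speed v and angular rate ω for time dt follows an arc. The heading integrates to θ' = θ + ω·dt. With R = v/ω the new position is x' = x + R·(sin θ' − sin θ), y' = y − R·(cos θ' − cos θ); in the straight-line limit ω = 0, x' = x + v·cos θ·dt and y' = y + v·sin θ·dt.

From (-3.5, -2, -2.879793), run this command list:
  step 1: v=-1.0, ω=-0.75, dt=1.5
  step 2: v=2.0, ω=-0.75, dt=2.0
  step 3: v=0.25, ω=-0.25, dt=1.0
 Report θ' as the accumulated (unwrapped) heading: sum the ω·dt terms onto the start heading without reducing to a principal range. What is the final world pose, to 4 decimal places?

step 1: θ'=-4.0048 (R=1.3333) → pose (-2.1417, -2.4212, -4.0048)
step 2: θ'=-5.5048 (R=-2.6667) → pose (-1.9876, 1.2109, -5.5048)
step 3: θ'=-5.7548 (R=-1.0000) → pose (-1.7896, 1.3625, -5.7548)

(-1.7896, 1.3625, -5.7548)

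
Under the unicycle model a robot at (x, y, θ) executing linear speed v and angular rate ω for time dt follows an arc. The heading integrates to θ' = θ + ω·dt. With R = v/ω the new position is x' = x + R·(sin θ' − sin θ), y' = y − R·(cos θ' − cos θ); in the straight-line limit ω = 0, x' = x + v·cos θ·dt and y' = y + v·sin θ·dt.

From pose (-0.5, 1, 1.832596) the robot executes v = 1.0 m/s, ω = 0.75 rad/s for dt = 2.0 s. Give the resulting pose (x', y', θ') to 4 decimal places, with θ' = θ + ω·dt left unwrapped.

(-2.0410, 1.9640, 3.3326)

θ' = 1.8326 + 0.75·2.0 = 3.3326
R = v/ω = 1.0/0.75 = 1.3333
x' = -0.5 + 1.3333·(sin 3.3326 − sin 1.8326) = -2.0410
y' = 1 − 1.3333·(cos 3.3326 − cos 1.8326) = 1.9640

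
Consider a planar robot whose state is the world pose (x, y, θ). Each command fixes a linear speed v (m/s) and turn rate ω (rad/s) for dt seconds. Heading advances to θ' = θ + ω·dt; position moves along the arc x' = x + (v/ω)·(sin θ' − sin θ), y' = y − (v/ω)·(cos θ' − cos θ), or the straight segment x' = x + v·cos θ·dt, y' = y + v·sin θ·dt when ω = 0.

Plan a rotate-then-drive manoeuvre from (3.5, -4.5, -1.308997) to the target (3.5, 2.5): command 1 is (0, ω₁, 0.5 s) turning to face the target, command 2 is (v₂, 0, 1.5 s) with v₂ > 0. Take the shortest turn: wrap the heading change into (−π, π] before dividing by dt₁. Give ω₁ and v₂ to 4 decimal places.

heading to target = atan2(2.5−-4.5, 3.5−3.5) = 1.5708
Δθ = wrap(1.5708 − -1.3090) = 2.8798; ω₁ = Δθ/dt₁ = 5.7596
distance = √((3.5−3.5)² + (2.5−-4.5)²) = 7.0000; v₂ = distance/dt₂ = 4.6667

ω₁ = 5.7596, v₂ = 4.6667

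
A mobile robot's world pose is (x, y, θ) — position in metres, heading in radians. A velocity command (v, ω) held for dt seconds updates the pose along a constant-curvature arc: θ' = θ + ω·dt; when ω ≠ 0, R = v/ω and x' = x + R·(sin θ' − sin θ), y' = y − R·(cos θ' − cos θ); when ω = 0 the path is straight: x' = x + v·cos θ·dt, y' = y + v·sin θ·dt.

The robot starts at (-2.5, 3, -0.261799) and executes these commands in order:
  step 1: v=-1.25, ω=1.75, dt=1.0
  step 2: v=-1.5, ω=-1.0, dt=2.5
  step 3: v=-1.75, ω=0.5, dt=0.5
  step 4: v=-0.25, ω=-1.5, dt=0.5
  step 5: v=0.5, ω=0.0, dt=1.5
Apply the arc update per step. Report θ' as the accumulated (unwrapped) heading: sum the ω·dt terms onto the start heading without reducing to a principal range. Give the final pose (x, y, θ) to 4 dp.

(-6.7219, 1.7357, -1.5118)

step 1: θ'=1.4882 (R=-0.7143) → pose (-3.3967, 2.3690, 1.4882)
step 2: θ'=-1.0118 (R=1.5000) → pose (-6.1633, 1.6972, -1.0118)
step 3: θ'=-0.7618 (R=-3.5000) → pose (-6.7148, 2.3736, -0.7618)
step 4: θ'=-1.5118 (R=0.1667) → pose (-6.7661, 2.4844, -1.5118)
step 5: θ'=-1.5118 (straight) → pose (-6.7219, 1.7357, -1.5118)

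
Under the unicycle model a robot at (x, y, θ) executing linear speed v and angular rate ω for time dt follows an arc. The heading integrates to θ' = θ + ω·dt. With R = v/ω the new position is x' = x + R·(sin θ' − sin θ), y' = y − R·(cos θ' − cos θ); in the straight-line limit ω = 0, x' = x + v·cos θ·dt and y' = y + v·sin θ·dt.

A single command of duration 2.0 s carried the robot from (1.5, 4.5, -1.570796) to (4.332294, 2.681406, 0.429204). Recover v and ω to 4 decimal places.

v = 2.0000, ω = 1.0000

Δθ = 0.429204 − -1.570796 = 2.000000
ω = Δθ/dt = 2.000000/2.0 = 1.0000
R = Δx/(sin θ' − sin θ) = 2.0000
v = R·ω = 2.0000·1.0000 = 2.0000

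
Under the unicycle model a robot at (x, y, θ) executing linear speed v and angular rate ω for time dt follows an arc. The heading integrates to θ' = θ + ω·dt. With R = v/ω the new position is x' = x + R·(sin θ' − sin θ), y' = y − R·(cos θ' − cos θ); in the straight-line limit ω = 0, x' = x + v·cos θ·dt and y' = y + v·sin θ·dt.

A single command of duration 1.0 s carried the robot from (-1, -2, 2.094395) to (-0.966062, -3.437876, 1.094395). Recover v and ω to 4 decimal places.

Δθ = 1.094395 − 2.094395 = -1.000000
ω = Δθ/dt = -1.000000/1.0 = -1.0000
R = −Δy/(cos θ' − cos θ) = 1.5000
v = R·ω = 1.5000·-1.0000 = -1.5000

v = -1.5000, ω = -1.0000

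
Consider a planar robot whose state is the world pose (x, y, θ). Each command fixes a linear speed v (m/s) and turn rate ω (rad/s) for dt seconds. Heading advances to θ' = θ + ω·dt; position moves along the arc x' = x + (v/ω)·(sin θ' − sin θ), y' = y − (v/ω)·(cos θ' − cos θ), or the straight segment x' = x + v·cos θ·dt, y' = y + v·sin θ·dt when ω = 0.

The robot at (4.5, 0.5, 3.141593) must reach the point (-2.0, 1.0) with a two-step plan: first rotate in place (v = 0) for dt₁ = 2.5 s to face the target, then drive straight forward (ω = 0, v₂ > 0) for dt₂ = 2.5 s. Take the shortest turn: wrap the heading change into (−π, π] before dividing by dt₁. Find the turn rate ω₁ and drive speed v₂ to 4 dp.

ω₁ = -0.0307, v₂ = 2.6077

heading to target = atan2(1−0.5, -2−4.5) = 3.0648
Δθ = wrap(3.0648 − 3.1416) = -0.0768; ω₁ = Δθ/dt₁ = -0.0307
distance = √((-2−4.5)² + (1−0.5)²) = 6.5192; v₂ = distance/dt₂ = 2.6077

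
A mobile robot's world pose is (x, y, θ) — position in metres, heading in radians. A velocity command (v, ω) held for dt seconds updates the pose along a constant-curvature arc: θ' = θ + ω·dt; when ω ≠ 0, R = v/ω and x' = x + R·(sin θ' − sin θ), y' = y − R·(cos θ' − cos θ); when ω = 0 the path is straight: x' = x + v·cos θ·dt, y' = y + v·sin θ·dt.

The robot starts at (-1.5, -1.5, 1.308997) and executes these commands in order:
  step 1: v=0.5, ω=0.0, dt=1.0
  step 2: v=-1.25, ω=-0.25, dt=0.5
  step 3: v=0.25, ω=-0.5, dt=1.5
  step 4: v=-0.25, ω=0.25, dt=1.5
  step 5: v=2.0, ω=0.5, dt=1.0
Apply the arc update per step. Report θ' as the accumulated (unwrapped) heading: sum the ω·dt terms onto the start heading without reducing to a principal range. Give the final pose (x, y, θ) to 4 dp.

step 1: θ'=1.3090 (straight) → pose (-1.3706, -1.0170, 1.3090)
step 2: θ'=1.1840 (R=5.0000) → pose (-1.5696, -1.6091, 1.1840)
step 3: θ'=0.4340 (R=-0.5000) → pose (-1.3168, -1.3440, 0.4340)
step 4: θ'=0.8090 (R=-1.0000) → pose (-1.6199, -1.5611, 0.8090)
step 5: θ'=1.3090 (R=4.0000) → pose (-0.6506, 0.1645, 1.3090)

(-0.6506, 0.1645, 1.3090)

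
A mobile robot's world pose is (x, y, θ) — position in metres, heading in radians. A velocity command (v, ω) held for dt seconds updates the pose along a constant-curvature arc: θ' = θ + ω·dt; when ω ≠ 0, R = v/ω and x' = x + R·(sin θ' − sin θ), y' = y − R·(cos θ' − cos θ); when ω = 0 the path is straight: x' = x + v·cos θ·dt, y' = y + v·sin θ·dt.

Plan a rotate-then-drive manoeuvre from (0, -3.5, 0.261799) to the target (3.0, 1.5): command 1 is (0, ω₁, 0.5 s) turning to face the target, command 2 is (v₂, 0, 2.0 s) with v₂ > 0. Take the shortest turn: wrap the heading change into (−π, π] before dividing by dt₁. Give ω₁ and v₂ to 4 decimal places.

heading to target = atan2(1.5−-3.5, 3−0) = 1.0304
Δθ = wrap(1.0304 − 0.2618) = 0.7686; ω₁ = Δθ/dt₁ = 1.5372
distance = √((3−0)² + (1.5−-3.5)²) = 5.8310; v₂ = distance/dt₂ = 2.9155

ω₁ = 1.5372, v₂ = 2.9155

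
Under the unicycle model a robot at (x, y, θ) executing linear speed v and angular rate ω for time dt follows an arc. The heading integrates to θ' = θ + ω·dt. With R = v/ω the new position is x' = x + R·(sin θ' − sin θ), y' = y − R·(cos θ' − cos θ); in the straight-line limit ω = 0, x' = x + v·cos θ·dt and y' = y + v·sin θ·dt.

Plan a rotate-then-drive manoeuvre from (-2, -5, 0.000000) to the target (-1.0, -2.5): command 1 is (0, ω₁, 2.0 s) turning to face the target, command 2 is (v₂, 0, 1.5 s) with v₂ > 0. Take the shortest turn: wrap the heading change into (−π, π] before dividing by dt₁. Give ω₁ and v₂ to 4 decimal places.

ω₁ = 0.5951, v₂ = 1.7951

heading to target = atan2(-2.5−-5, -1−-2) = 1.1903
Δθ = wrap(1.1903 − 0.0000) = 1.1903; ω₁ = Δθ/dt₁ = 0.5951
distance = √((-1−-2)² + (-2.5−-5)²) = 2.6926; v₂ = distance/dt₂ = 1.7951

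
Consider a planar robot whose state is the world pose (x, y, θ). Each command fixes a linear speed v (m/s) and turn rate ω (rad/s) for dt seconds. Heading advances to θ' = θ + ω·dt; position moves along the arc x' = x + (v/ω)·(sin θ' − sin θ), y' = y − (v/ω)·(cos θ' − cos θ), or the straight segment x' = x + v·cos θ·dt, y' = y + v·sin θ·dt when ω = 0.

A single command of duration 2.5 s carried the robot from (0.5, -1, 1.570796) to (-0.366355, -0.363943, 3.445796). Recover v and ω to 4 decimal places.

v = 0.5000, ω = 0.7500

Δθ = 3.445796 − 1.570796 = 1.875000
ω = Δθ/dt = 1.875000/2.5 = 0.7500
R = Δx/(sin θ' − sin θ) = 0.6667
v = R·ω = 0.6667·0.7500 = 0.5000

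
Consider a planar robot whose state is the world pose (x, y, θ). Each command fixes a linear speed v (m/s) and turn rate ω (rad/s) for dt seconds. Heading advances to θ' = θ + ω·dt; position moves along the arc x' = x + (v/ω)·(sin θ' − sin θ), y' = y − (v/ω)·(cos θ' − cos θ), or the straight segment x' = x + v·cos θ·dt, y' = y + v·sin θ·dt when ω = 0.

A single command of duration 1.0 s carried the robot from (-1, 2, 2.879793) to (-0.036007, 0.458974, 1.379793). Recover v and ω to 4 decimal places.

v = -2.0000, ω = -1.5000

Δθ = 1.379793 − 2.879793 = -1.500000
ω = Δθ/dt = -1.500000/1.0 = -1.5000
R = −Δy/(cos θ' − cos θ) = 1.3333
v = R·ω = 1.3333·-1.5000 = -2.0000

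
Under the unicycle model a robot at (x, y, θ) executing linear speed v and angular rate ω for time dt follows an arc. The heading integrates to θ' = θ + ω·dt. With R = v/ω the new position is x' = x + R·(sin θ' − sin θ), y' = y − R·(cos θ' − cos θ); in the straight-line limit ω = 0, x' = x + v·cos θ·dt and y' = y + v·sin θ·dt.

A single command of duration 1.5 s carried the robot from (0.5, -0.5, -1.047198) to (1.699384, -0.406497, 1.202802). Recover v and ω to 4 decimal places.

v = 1.0000, ω = 1.5000

Δθ = 1.202802 − -1.047198 = 2.250000
ω = Δθ/dt = 2.250000/1.5 = 1.5000
R = Δx/(sin θ' − sin θ) = 0.6667
v = R·ω = 0.6667·1.5000 = 1.0000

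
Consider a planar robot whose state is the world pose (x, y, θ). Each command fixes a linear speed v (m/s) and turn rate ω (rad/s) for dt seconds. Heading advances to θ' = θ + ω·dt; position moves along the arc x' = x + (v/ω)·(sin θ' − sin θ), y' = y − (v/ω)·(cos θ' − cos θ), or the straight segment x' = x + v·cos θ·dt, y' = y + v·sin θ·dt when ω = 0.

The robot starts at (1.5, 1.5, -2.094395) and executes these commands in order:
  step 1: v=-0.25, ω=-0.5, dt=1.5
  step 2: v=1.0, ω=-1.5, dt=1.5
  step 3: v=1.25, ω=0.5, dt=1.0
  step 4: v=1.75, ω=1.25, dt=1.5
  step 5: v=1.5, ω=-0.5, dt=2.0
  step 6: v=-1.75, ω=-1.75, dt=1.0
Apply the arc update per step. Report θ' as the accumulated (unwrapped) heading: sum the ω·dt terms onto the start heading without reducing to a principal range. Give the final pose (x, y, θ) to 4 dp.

(-3.5155, 3.6517, -5.4694)

step 1: θ'=-2.8444 (R=0.5000) → pose (1.7866, 1.7281, -2.8444)
step 2: θ'=-5.0944 (R=-0.6667) → pose (0.9728, 2.6140, -5.0944)
step 3: θ'=-4.5944 (R=2.5000) → pose (1.1356, 3.8403, -4.5944)
step 4: θ'=-2.7194 (R=1.4000) → pose (-0.8284, 4.9526, -2.7194)
step 5: θ'=-3.7194 (R=-3.0000) → pose (-3.6962, 5.1761, -3.7194)
step 6: θ'=-5.4694 (R=1.0000) → pose (-3.5155, 3.6517, -5.4694)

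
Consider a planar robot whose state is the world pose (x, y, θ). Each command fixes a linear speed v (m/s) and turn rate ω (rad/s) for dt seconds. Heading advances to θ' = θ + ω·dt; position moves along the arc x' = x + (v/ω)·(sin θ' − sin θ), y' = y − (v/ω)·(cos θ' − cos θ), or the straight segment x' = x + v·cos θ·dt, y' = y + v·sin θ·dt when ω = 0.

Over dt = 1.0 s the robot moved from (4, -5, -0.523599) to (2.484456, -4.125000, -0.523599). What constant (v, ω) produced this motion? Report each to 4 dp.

Δθ = -0.523599 − -0.523599 = 0.000000
ω = Δθ/dt = 0.000000/1.0 = 0.0000
ω = 0 → v = (Δx·cos θ + Δy·sin θ)/dt = -1.7500

v = -1.7500, ω = 0.0000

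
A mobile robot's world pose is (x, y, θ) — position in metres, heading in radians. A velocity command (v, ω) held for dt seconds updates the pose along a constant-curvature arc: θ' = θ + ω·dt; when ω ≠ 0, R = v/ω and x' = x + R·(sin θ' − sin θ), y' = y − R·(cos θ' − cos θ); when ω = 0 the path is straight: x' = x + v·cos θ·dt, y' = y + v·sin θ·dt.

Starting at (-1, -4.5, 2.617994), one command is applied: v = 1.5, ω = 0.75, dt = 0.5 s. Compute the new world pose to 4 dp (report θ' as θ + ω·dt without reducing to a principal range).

(-1.7039, -4.2541, 2.9930)

θ' = 2.6180 + 0.75·0.5 = 2.9930
R = v/ω = 1.5/0.75 = 2.0000
x' = -1 + 2.0000·(sin 2.9930 − sin 2.6180) = -1.7039
y' = -4.5 − 2.0000·(cos 2.9930 − cos 2.6180) = -4.2541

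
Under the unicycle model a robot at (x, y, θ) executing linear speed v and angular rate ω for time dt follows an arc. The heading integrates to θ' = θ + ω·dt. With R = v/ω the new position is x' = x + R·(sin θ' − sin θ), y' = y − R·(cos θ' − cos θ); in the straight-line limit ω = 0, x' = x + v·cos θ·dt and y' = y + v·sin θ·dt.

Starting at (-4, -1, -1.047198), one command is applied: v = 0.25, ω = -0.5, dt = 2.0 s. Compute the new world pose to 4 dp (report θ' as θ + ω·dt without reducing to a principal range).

(-3.9887, -1.4793, -2.0472)

θ' = -1.0472 + -0.5·2.0 = -2.0472
R = v/ω = 0.25/-0.5 = -0.5000
x' = -4 + -0.5000·(sin -2.0472 − sin -1.0472) = -3.9887
y' = -1 − -0.5000·(cos -2.0472 − cos -1.0472) = -1.4793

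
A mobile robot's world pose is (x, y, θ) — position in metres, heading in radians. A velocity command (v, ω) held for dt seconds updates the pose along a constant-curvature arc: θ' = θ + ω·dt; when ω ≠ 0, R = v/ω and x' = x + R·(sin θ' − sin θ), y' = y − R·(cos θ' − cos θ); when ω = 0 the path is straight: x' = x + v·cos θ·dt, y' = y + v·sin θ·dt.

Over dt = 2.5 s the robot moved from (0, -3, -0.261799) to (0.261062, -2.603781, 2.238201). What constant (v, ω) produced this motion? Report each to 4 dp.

v = 0.2500, ω = 1.0000

Δθ = 2.238201 − -0.261799 = 2.500000
ω = Δθ/dt = 2.500000/2.5 = 1.0000
R = −Δy/(cos θ' − cos θ) = 0.2500
v = R·ω = 0.2500·1.0000 = 0.2500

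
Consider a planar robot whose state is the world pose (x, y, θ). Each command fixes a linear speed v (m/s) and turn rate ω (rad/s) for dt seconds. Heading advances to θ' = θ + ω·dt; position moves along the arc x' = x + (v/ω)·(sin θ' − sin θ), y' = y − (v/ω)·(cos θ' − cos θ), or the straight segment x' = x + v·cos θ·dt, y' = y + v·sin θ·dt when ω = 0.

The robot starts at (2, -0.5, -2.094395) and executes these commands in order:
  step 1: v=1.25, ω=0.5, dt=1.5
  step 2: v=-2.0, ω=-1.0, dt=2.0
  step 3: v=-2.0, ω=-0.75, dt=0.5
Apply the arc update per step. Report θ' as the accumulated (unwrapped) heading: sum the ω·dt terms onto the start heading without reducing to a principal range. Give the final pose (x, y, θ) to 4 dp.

(5.0000, -0.2815, -3.7194)

step 1: θ'=-1.3444 (R=2.5000) → pose (1.7289, -2.3112, -1.3444)
step 2: θ'=-3.3444 (R=2.0000) → pose (4.0807, 0.0968, -3.3444)
step 3: θ'=-3.7194 (R=2.6667) → pose (5.0000, -0.2815, -3.7194)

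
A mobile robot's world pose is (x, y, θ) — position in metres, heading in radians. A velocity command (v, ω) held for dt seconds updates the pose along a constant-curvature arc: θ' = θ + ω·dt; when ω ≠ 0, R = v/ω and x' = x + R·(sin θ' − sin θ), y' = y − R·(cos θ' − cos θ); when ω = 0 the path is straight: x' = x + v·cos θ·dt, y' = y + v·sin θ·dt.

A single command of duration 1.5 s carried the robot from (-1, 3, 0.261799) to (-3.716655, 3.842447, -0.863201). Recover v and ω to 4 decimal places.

Δθ = -0.863201 − 0.261799 = -1.125000
ω = Δθ/dt = -1.125000/1.5 = -0.7500
R = Δx/(sin θ' − sin θ) = 2.6667
v = R·ω = 2.6667·-0.7500 = -2.0000

v = -2.0000, ω = -0.7500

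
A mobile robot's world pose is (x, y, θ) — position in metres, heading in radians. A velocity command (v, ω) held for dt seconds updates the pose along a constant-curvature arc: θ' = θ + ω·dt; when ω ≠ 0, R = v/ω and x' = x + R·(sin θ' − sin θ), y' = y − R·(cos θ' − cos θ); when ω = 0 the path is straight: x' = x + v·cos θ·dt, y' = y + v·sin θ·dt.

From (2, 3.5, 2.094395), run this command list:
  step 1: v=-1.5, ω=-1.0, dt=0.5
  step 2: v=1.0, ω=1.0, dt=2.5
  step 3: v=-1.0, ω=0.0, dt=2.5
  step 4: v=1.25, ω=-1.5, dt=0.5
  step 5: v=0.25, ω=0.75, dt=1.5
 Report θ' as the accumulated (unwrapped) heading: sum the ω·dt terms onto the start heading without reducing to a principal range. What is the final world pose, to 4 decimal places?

step 1: θ'=1.5944 (R=1.5000) → pose (2.2005, 2.7854, 1.5944)
step 2: θ'=4.0944 (R=1.0000) → pose (0.3858, 3.3412, 4.0944)
step 3: θ'=4.0944 (straight) → pose (1.8343, 5.3788, 4.0944)
step 4: θ'=3.3444 (R=-0.8333) → pose (1.3229, 5.0454, 3.3444)
step 5: θ'=4.4694 (R=0.3333) → pose (1.0665, 4.7991, 4.4694)

(1.0665, 4.7991, 4.4694)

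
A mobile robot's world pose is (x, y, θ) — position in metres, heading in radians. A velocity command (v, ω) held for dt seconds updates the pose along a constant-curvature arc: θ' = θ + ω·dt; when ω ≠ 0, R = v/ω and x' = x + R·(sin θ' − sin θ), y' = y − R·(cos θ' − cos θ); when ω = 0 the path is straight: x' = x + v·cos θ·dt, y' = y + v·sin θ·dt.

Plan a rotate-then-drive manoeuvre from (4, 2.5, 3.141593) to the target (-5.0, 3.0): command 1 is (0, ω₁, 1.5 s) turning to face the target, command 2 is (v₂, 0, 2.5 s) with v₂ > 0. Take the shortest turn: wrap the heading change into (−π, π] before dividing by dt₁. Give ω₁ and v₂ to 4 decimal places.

ω₁ = -0.0370, v₂ = 3.6056

heading to target = atan2(3−2.5, -5−4) = 3.0861
Δθ = wrap(3.0861 − 3.1416) = -0.0555; ω₁ = Δθ/dt₁ = -0.0370
distance = √((-5−4)² + (3−2.5)²) = 9.0139; v₂ = distance/dt₂ = 3.6056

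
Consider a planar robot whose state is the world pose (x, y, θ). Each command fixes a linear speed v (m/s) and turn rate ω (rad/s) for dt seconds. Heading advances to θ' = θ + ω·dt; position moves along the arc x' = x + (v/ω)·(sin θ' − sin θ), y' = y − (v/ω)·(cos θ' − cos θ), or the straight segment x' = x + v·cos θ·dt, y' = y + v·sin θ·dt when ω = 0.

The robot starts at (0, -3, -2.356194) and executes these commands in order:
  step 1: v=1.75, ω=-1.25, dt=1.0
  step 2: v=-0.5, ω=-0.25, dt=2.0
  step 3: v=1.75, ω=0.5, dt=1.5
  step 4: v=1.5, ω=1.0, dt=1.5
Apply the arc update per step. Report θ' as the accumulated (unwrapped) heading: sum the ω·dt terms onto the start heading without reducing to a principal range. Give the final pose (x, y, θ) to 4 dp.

(-4.7595, -3.5278, -1.8562)

step 1: θ'=-3.6062 (R=-1.4000) → pose (-1.6172, -3.2617, -3.6062)
step 2: θ'=-4.1062 (R=2.0000) → pose (-0.8697, -3.9102, -4.1062)
step 3: θ'=-3.3562 (R=3.5000) → pose (-3.0008, -2.4846, -3.3562)
step 4: θ'=-1.8562 (R=1.5000) → pose (-4.7595, -3.5278, -1.8562)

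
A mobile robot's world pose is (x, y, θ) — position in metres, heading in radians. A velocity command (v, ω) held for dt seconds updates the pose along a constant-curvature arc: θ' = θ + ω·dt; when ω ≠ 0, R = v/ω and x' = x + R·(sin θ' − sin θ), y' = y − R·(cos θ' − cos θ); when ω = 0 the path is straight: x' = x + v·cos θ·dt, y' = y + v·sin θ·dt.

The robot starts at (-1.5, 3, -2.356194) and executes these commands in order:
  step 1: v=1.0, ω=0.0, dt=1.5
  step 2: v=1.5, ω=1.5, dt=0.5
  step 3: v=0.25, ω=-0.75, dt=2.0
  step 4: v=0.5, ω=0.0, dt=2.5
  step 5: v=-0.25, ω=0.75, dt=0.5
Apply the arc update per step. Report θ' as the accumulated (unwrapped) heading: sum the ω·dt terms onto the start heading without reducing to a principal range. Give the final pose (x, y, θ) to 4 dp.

step 1: θ'=-2.3562 (straight) → pose (-2.5607, 1.9393, -2.3562)
step 2: θ'=-1.6062 (R=1.0000) → pose (-2.8529, 1.2676, -1.6062)
step 3: θ'=-3.1062 (R=-0.3333) → pose (-3.1743, 0.9463, -3.1062)
step 4: θ'=-3.1062 (straight) → pose (-4.4235, 0.9021, -3.1062)
step 5: θ'=-2.7312 (R=-0.3333) → pose (-4.3023, 0.9295, -2.7312)

(-4.3023, 0.9295, -2.7312)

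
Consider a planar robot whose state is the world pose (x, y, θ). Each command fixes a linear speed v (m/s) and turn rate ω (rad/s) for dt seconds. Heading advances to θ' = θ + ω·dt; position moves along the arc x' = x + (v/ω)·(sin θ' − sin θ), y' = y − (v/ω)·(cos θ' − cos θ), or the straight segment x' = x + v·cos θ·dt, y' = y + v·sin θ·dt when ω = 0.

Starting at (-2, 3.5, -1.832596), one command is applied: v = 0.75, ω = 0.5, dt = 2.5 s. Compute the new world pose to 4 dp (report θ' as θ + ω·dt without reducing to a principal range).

(-1.3764, 1.8592, -0.5826)

θ' = -1.8326 + 0.5·2.5 = -0.5826
R = v/ω = 0.75/0.5 = 1.5000
x' = -2 + 1.5000·(sin -0.5826 − sin -1.8326) = -1.3764
y' = 3.5 − 1.5000·(cos -0.5826 − cos -1.8326) = 1.8592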